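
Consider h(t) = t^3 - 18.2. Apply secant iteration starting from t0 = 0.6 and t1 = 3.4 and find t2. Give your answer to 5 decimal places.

1.88825

h(0.6) = -17.9840000, h(3.4) = 21.1040000
t2 = 3.4000000 − 21.1040000·(3.4000000 − 0.6000000) / (21.1040000 − (-17.9840000)) = 3.4000000 − (59.0912000)/(39.0880000) = 1.8882521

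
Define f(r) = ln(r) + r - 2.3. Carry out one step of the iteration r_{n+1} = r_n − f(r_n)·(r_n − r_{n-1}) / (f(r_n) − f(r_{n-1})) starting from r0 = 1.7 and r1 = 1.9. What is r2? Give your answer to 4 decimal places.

f(1.7) = -0.069372, f(1.9) = 0.241854
r2 = 1.900000 − 0.241854·(1.900000 − 1.700000) / (0.241854 − (-0.069372)) = 1.900000 − (0.048371)/(0.311226) = 1.744580

1.7446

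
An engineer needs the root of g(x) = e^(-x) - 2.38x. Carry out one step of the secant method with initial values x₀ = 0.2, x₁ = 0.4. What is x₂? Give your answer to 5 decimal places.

0.30978

g(0.2) = 0.3427308, g(0.4) = -0.2816800
x₂ = 0.4000000 − (-0.2816800)·(0.4000000 − 0.2000000) / (-0.2816800 − 0.3427308) = 0.4000000 − (-0.0563360)/(-0.6244107) = 0.3097773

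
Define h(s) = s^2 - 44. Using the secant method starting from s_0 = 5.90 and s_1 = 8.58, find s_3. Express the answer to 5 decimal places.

6.62055

h(5.90) = -9.1900000, h(8.58) = 29.6164000
s_2 = 8.5800000 − 29.6164000·(8.5800000 − 5.9000000) / (29.6164000 − (-9.1900000)) = 8.5800000 − (79.3719520)/(38.8064000) = 6.5346685
h(6.5346685) = -1.2981075
s_3 = 6.5346685 − (-1.2981075)·(6.5346685 − 8.5800000) / (-1.2981075 − 29.6164000) = 6.5346685 − (2.6550601)/(-30.9145075) = 6.6205525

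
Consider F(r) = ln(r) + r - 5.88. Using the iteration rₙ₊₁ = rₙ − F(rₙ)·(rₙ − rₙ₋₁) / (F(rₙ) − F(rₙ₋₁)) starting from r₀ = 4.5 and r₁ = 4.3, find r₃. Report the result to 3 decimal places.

4.399

F(4.5) = 0.12408, F(4.3) = -0.12138
r₂ = 4.30000 − (-0.12138)·(4.30000 − 4.50000) / (-0.12138 − 0.12408) = 4.30000 − (0.02428)/(-0.24546) = 4.39890
F(4.39890) = 0.00026
r₃ = 4.39890 − 0.00026·(4.39890 − 4.30000) / (0.00026 − (-0.12138)) = 4.39890 − (0.00003)/(0.12164) = 4.39869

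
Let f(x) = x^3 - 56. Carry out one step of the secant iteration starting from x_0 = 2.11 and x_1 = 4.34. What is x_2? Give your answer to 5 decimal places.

f(2.11) = -46.6060690, f(4.34) = 25.7465040
x_2 = 4.3400000 − 25.7465040·(4.3400000 − 2.1100000) / (25.7465040 − (-46.6060690)) = 4.3400000 − (57.4147039)/(72.3525730) = 3.5464594

3.54646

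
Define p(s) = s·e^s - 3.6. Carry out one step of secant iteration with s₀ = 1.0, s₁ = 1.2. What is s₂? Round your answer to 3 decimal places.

p(1.0) = -0.88172, p(1.2) = 0.38414
s₂ = 1.20000 − 0.38414·(1.20000 − 1.00000) / (0.38414 − (-0.88172)) = 1.20000 − (0.07683)/(1.26586) = 1.13931

1.139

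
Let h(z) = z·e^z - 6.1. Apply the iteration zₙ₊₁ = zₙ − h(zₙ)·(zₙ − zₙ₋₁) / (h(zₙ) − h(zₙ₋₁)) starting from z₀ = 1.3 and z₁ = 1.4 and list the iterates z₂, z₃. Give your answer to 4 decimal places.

h(1.3) = -1.329914, h(1.4) = -0.422720
z₂ = 1.400000 − (-0.422720)·(1.400000 − 1.300000) / (-0.422720 − (-1.329914)) = 1.400000 − (-0.042272)/(0.907194) = 1.446596
h(1.446596) = 0.046052
z₃ = 1.446596 − 0.046052·(1.446596 − 1.400000) / (0.046052 − (-0.422720)) = 1.446596 − (0.002146)/(0.468772) = 1.442019

1.4466, 1.4420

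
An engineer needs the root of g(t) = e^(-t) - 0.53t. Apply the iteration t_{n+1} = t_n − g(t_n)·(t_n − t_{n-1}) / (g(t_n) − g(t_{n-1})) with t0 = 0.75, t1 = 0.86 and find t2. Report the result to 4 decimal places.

0.8266

g(0.75) = 0.074867, g(0.86) = -0.032638
t2 = 0.860000 − (-0.032638)·(0.860000 − 0.750000) / (-0.032638 − 0.074867) = 0.860000 − (-0.003590)/(-0.107504) = 0.826604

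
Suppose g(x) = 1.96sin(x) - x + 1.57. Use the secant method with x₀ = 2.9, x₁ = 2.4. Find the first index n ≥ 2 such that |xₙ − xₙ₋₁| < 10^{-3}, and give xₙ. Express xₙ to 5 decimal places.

g(2.9) = -0.8610713, g(2.4) = 0.4939078
x₂ = 2.4000000 − 0.4939078·(-0.5000000)/(1.3549791) = 2.5822566;  |Δ| = 0.1822566
g(2.5822566) = 0.0277655
x₃ = 2.5822566 − 0.0277655·(0.1822566)/(-0.4661423) = 2.5931126;  |Δ| = 0.0108560
g(2.5931126) = -0.0011867
x₄ = 2.5931126 − (-0.0011867)·(0.0108560)/(-0.0289522) = 2.5926677;  |Δ| = 0.0004450
|x₄ − x₃| = 0.0004450 < 10^{-3}

n = 4, xₙ = 2.59267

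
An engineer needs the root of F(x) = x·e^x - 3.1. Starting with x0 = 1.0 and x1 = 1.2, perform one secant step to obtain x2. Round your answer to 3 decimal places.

F(1.0) = -0.38172, F(1.2) = 0.88414
x2 = 1.20000 − 0.88414·(1.20000 − 1.00000) / (0.88414 − (-0.38172)) = 1.20000 − (0.17683)/(1.26586) = 1.06031

1.060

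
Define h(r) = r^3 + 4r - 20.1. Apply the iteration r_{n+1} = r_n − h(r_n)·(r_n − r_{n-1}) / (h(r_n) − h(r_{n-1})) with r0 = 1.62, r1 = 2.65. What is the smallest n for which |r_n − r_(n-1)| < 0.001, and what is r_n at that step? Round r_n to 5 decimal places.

h(1.62) = -9.3684720, h(2.65) = 9.1096250
r2 = 2.6500000 − 9.1096250·(1.0300000)/(18.4780970) = 2.1422143;  |Δ| = 0.5077857
h(2.1422143) = -1.7003458
r3 = 2.1422143 − (-1.7003458)·(-0.5077857)/(-10.8099708) = 2.2220860;  |Δ| = 0.0798718
h(2.2220860) = -0.2397364
r4 = 2.2220860 − (-0.2397364)·(0.0798718)/(1.4606094) = 2.2351957;  |Δ| = 0.0131097
h(2.2351957) = 0.0080445
r5 = 2.2351957 − 0.0080445·(0.0131097)/(0.2477810) = 2.2347701;  |Δ| = 0.0004256
|r5 − r4| = 0.0004256 < 0.001

n = 5, r_n = 2.23477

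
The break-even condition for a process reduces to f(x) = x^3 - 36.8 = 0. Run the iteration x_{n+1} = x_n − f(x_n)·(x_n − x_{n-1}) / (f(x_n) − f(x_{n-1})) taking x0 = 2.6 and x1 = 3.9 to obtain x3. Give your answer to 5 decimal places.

3.30609

f(2.6) = -19.2240000, f(3.9) = 22.5190000
x2 = 3.9000000 − 22.5190000·(3.9000000 − 2.6000000) / (22.5190000 − (-19.2240000)) = 3.9000000 − (29.2747000)/(41.7430000) = 3.1986920
f(3.1986920) = -4.0721655
x3 = 3.1986920 − (-4.0721655)·(3.1986920 − 3.9000000) / (-4.0721655 − 22.5190000) = 3.1986920 − (2.8558422)/(-26.5911655) = 3.3060902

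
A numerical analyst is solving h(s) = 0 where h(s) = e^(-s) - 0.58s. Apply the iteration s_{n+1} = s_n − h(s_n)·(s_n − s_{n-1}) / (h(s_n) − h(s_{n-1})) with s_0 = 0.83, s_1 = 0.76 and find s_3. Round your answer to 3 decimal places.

0.786

h(0.83) = -0.04535, h(0.76) = 0.02687
s_2 = 0.76000 − 0.02687·(0.76000 − 0.83000) / (0.02687 − (-0.04535)) = 0.76000 − (-0.00188)/(0.07222) = 0.78604
h(0.78604) = -0.00026
s_3 = 0.78604 − (-0.00026)·(0.78604 − 0.76000) / (-0.00026 − 0.02687) = 0.78604 − (-0.00001)/(-0.02713) = 0.78579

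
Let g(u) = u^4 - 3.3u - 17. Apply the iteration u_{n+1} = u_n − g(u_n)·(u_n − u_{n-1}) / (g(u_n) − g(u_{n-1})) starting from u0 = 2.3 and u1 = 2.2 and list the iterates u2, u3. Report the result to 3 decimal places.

2.220, 2.221

g(2.3) = 3.39410, g(2.2) = -0.83440
u2 = 2.20000 − (-0.83440)·(2.20000 − 2.30000) / (-0.83440 − 3.39410) = 2.20000 − (0.08344)/(-4.22850) = 2.21973
g(2.21973) = -0.04768
u3 = 2.21973 − (-0.04768)·(2.21973 − 2.20000) / (-0.04768 − (-0.83440)) = 2.21973 − (-0.00094)/(0.78672) = 2.22093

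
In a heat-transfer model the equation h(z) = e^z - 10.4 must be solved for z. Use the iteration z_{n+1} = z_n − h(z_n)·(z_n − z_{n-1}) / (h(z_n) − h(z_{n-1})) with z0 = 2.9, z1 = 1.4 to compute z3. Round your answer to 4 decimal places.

2.4961

h(2.9) = 7.774145, h(1.4) = -6.344800
z2 = 1.400000 − (-6.344800)·(1.400000 − 2.900000) / (-6.344800 − 7.774145) = 1.400000 − (9.517200)/(-14.118945) = 2.074073
h(2.074073) = -2.442833
z3 = 2.074073 − (-2.442833)·(2.074073 − 1.400000) / (-2.442833 − (-6.344800)) = 2.074073 − (-1.646648)/(3.901967) = 2.496078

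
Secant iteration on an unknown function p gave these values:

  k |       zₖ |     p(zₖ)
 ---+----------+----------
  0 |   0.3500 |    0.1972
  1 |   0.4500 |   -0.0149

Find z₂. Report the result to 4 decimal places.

0.4430

z₂ = 0.4500 − (-0.0149)·(0.4500 − 0.3500) / (-0.0149 − 0.1972)
   = 0.4500 − (-0.001490)/(-0.212100) = 0.442975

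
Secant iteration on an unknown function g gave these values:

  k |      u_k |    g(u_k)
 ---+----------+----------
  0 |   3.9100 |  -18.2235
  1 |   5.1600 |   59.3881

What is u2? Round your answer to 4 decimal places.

4.2035

u2 = 5.1600 − 59.3881·(5.1600 − 3.9100) / (59.3881 − (-18.2235))
   = 5.1600 − (74.235125)/(77.611600) = 4.203505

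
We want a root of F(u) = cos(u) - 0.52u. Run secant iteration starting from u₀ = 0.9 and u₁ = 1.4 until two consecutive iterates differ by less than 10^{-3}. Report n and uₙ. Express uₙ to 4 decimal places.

n = 4, uₙ = 1.0149

F(0.9) = 0.153610, F(1.4) = -0.558033
u₂ = 1.400000 − (-0.558033)·(0.500000)/(-0.711643) = 1.007926;  |Δ| = 0.392074
F(1.007926) = 0.009494
u₃ = 1.007926 − 0.009494·(-0.392074)/(0.567527) = 1.014485;  |Δ| = 0.006559
F(1.014485) = 0.000525
u₄ = 1.014485 − 0.000525·(0.006559)/(-0.008969) = 1.014869;  |Δ| = 0.000384
|u₄ − u₃| = 0.000384 < 10^{-3}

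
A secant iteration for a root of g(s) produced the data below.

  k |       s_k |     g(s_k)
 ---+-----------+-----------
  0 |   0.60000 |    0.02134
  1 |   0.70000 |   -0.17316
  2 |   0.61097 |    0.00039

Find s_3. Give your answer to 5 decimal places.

0.61117

s_3 = 0.61097 − 0.00039·(0.61097 − 0.70000) / (0.00039 − (-0.17316))
   = 0.61097 − (-0.0000347)/(0.1735500) = 0.6111701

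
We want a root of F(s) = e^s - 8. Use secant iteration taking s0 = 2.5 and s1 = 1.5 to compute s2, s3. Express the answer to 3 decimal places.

1.957, 2.119

F(2.5) = 4.18249, F(1.5) = -3.51831
s2 = 1.50000 − (-3.51831)·(1.50000 − 2.50000) / (-3.51831 − 4.18249) = 1.50000 − (3.51831)/(-7.70080) = 1.95688
F(1.95688) = -0.92282
s3 = 1.95688 − (-0.92282)·(1.95688 − 1.50000) / (-0.92282 − (-3.51831)) = 1.95688 − (-0.42161)/(2.59549) = 2.11932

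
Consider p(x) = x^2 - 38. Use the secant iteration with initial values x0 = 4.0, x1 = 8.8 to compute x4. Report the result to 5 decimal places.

p(4.0) = -22.0000000, p(8.8) = 39.4400000
x2 = 8.8000000 − 39.4400000·(8.8000000 − 4.0000000) / (39.4400000 − (-22.0000000)) = 8.8000000 − (189.3120000)/(61.4400000) = 5.7187500
p(5.7187500) = -5.2958984
x3 = 5.7187500 − (-5.2958984)·(5.7187500 − 8.8000000) / (-5.2958984 − 39.4400000) = 5.7187500 − (16.3179871)/(-44.7358984) = 6.0835127
p(6.0835127) = -0.9908732
x4 = 6.0835127 − (-0.9908732)·(6.0835127 − 5.7187500) / (-0.9908732 − (-5.2958984)) = 6.0835127 − (-0.3614336)/(4.3050252) = 6.1674689

6.16747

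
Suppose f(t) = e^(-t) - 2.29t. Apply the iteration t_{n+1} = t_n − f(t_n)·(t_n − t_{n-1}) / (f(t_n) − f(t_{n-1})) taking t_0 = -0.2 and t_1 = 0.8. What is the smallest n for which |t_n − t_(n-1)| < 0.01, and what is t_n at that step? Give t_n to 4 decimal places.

n = 4, t_n = 0.3178

f(-0.2) = 1.679403, f(0.8) = -1.382671
t_2 = 0.800000 − (-1.382671)·(1.000000)/(-3.062074) = 0.348453;  |Δ| = 0.451547
f(0.348453) = -0.092178
t_3 = 0.348453 − (-0.092178)·(-0.451547)/(1.290494) = 0.316200;  |Δ| = 0.032253
f(0.316200) = 0.004817
t_4 = 0.316200 − 0.004817·(-0.032253)/(0.096994) = 0.317801;  |Δ| = 0.001602
|t_4 − t_3| = 0.001602 < 0.01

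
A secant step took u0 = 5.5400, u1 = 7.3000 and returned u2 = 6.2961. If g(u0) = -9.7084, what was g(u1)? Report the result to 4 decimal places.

12.8902

The secant line through (5.5400, -9.7084) and (7.3000, g(u1)) crosses zero at u2 = 6.2961.
So (5.5400, -9.7084), (7.3000, g(u1)), (6.2961, 0) are collinear:
g(u1) = -9.7084 · (7.3000 − 6.2961) / (5.5400 − 6.2961) = -9.7084 · (1.003900)/(-0.756100) = 12.890177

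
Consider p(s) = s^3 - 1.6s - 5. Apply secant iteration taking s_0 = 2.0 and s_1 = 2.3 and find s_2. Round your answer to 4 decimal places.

p(2.0) = -0.200000, p(2.3) = 3.487000
s_2 = 2.300000 − 3.487000·(2.300000 − 2.000000) / (3.487000 − (-0.200000)) = 2.300000 − (1.046100)/(3.687000) = 2.016273

2.0163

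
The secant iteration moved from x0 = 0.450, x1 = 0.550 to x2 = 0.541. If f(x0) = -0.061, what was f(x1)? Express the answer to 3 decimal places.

0.006

The secant line through (0.450, -0.061) and (0.550, f(x1)) crosses zero at x2 = 0.541.
So (0.450, -0.061), (0.550, f(x1)), (0.541, 0) are collinear:
f(x1) = -0.061 · (0.550 − 0.541) / (0.450 − 0.541) = -0.061 · (0.00900)/(-0.09100) = 0.00603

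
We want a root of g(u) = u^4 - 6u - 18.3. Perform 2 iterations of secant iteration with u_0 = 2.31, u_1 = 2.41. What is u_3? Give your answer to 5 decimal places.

g(2.31) = -3.6860368, g(2.41) = 0.9740256
u_2 = 2.4100000 − 0.9740256·(2.4100000 − 2.3100000) / (0.9740256 − (-3.6860368)) = 2.4100000 − (0.0974026)/(4.6600624) = 2.3890984
g(2.3890984) = -0.0557083
u_3 = 2.3890984 − (-0.0557083)·(2.3890984 − 2.4100000) / (-0.0557083 − 0.9740256) = 2.3890984 − (0.0011644)/(-1.0297340) = 2.3902292

2.39023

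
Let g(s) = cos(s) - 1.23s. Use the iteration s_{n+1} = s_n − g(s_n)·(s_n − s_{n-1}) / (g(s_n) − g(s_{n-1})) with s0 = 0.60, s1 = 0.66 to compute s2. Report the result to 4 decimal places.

0.6480

g(0.60) = 0.087336, g(0.66) = -0.021808
s2 = 0.660000 − (-0.021808)·(0.660000 − 0.600000) / (-0.021808 − 0.087336) = 0.660000 − (-0.001308)/(-0.109143) = 0.648011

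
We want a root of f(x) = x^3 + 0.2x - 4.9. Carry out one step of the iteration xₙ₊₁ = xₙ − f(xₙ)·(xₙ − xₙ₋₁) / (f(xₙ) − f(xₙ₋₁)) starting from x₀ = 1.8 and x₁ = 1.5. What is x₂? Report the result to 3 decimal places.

1.646

f(1.8) = 1.29200, f(1.5) = -1.22500
x₂ = 1.50000 − (-1.22500)·(1.50000 − 1.80000) / (-1.22500 − 1.29200) = 1.50000 − (0.36750)/(-2.51700) = 1.64601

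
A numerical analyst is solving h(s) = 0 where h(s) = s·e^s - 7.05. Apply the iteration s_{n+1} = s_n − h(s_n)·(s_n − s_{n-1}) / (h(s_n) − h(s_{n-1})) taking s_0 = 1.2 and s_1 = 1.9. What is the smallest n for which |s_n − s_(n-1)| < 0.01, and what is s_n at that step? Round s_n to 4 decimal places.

h(1.2) = -3.065860, h(1.9) = 5.653199
s_2 = 1.900000 − 5.653199·(0.700000)/(8.719059) = 1.446139;  |Δ| = 0.453861
h(1.446139) = -0.908700
s_3 = 1.446139 − (-0.908700)·(-0.453861)/(-6.561899) = 1.508990;  |Δ| = 0.062851
h(1.508990) = -0.226100
s_4 = 1.508990 − (-0.226100)·(0.062851)/(0.682599) = 1.529809;  |Δ| = 0.020818
h(1.529809) = 0.013577
s_5 = 1.529809 − 0.013577·(0.020818)/(0.239677) = 1.528630;  |Δ| = 0.001179
|s_5 − s_4| = 0.001179 < 0.01

n = 5, s_n = 1.5286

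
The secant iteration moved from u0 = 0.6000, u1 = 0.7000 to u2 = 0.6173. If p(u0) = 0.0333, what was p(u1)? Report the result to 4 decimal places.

-0.1592

The secant line through (0.6000, 0.0333) and (0.7000, p(u1)) crosses zero at u2 = 0.6173.
So (0.6000, 0.0333), (0.7000, p(u1)), (0.6173, 0) are collinear:
p(u1) = 0.0333 · (0.7000 − 0.6173) / (0.6000 − 0.6173) = 0.0333 · (0.082700)/(-0.017300) = -0.159186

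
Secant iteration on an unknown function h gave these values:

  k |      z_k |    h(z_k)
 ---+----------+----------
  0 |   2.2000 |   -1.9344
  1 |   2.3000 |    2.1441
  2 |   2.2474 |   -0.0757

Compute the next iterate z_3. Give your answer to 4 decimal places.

z_3 = 2.2474 − (-0.0757)·(2.2474 − 2.3000) / (-0.0757 − 2.1441)
   = 2.2474 − (0.003982)/(-2.219800) = 2.249194

2.2492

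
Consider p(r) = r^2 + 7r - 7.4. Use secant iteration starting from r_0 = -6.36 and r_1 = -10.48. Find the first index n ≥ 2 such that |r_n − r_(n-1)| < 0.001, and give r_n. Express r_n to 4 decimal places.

p(-6.36) = -11.470400, p(-10.48) = 29.070400
r_2 = -10.480000 − 29.070400·(-4.120000)/(40.540800) = -7.525691;  |Δ| = 2.954309
p(-7.525691) = -3.443812
r_3 = -7.525691 − (-3.443812)·(2.954309)/(-32.514212) = -7.838603;  |Δ| = 0.312912
p(-7.838603) = -0.826525
r_4 = -7.838603 − (-0.826525)·(-0.312912)/(2.617287) = -7.937419;  |Δ| = 0.098816
p(-7.937419) = 0.040685
r_5 = -7.937419 − 0.040685·(-0.098816)/(0.867210) = -7.932783;  |Δ| = 0.004636
p(-7.932783) = -0.000437
r_6 = -7.932783 − (-0.000437)·(0.004636)/(-0.041122) = -7.932832;  |Δ| = 0.000049
|r_6 − r_5| = 0.000049 < 0.001

n = 6, r_n = -7.9328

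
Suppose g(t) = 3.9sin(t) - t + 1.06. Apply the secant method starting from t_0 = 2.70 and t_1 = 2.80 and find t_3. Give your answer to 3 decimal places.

2.706

g(2.70) = 0.02678, g(2.80) = -0.43355
t_2 = 2.80000 − (-0.43355)·(2.80000 − 2.70000) / (-0.43355 − 0.02678) = 2.80000 − (-0.04335)/(-0.46033) = 2.70582
g(2.70582) = 0.00042
t_3 = 2.70582 − 0.00042·(2.70582 − 2.80000) / (0.00042 − (-0.43355)) = 2.70582 − (-0.00004)/(0.43397) = 2.70591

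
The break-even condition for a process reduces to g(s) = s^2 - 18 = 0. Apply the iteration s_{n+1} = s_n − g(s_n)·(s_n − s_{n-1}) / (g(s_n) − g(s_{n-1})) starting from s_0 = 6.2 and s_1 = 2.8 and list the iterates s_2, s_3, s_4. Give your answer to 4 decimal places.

g(6.2) = 20.440000, g(2.8) = -10.160000
s_2 = 2.800000 − (-10.160000)·(2.800000 − 6.200000) / (-10.160000 − 20.440000) = 2.800000 − (34.544000)/(-30.600000) = 3.928889
g(3.928889) = -2.563832
s_3 = 3.928889 − (-2.563832)·(3.928889 − 2.800000) / (-2.563832 − (-10.160000)) = 3.928889 − (-2.894282)/(7.596168) = 4.309908
g(4.309908) = 0.575303
s_4 = 4.309908 − 0.575303·(4.309908 − 3.928889) / (0.575303 − (-2.563832)) = 4.309908 − (0.219201)/(3.139135) = 4.240079

3.9289, 4.3099, 4.2401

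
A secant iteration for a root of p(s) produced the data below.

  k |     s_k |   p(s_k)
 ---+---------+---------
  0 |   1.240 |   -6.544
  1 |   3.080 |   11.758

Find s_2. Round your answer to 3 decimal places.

1.898

s_2 = 3.080 − 11.758·(3.080 − 1.240) / (11.758 − (-6.544))
   = 3.080 − (21.63472)/(18.30200) = 1.89790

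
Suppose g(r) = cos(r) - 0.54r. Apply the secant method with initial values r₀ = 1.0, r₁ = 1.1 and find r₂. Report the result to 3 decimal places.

1.000

g(1.0) = 0.00030, g(1.1) = -0.14040
r₂ = 1.10000 − (-0.14040)·(1.10000 − 1.00000) / (-0.14040 − 0.00030) = 1.10000 − (-0.01404)/(-0.14071) = 1.00021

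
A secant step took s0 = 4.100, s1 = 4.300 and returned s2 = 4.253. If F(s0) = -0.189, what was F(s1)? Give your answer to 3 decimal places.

The secant line through (4.100, -0.189) and (4.300, F(s1)) crosses zero at s2 = 4.253.
So (4.100, -0.189), (4.300, F(s1)), (4.253, 0) are collinear:
F(s1) = -0.189 · (4.300 − 4.253) / (4.100 − 4.253) = -0.189 · (0.04700)/(-0.15300) = 0.05806

0.058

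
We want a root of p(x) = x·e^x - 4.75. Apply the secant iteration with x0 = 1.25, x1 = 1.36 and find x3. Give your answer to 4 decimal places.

1.2975

p(1.25) = -0.387071, p(1.36) = 0.548823
x2 = 1.360000 − 0.548823·(1.360000 − 1.250000) / (0.548823 − (-0.387071)) = 1.360000 − (0.060371)/(0.935894) = 1.295494
p(1.295494) = -0.017817
x3 = 1.295494 − (-0.017817)·(1.295494 − 1.360000) / (-0.017817 − 0.548823) = 1.295494 − (0.001149)/(-0.566640) = 1.297523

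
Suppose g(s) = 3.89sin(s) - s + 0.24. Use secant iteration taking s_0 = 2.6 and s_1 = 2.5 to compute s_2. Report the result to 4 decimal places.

2.5161

g(2.6) = -0.354700, g(2.5) = 0.068057
s_2 = 2.500000 − 0.068057·(2.500000 − 2.600000) / (0.068057 − (-0.354700)) = 2.500000 − (-0.006806)/(0.422756) = 2.516098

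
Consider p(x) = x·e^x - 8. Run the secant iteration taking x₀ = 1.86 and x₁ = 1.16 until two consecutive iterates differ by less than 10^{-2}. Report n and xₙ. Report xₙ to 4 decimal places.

p(1.86) = 3.948150, p(1.16) = -4.299677
x₂ = 1.160000 − (-4.299677)·(-0.700000)/(-8.247828) = 1.524917;  |Δ| = 0.364917
p(1.524917) = -0.993367
x₃ = 1.524917 − (-0.993367)·(0.364917)/(3.306311) = 1.634555;  |Δ| = 0.109638
p(1.634555) = 0.380651
x₄ = 1.634555 − 0.380651·(0.109638)/(1.374018) = 1.604181;  |Δ| = 0.030373
p(1.604181) = -0.021143
x₅ = 1.604181 − (-0.021143)·(-0.030373)/(-0.401794) = 1.605780;  |Δ| = 0.001598
|x₅ − x₄| = 0.001598 < 10^{-2}

n = 5, xₙ = 1.6058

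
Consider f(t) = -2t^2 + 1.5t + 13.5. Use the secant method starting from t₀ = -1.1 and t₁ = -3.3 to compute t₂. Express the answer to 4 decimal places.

-2.0155

f(-1.1) = 9.430000, f(-3.3) = -13.230000
t₂ = -3.300000 − (-13.230000)·(-3.300000 − (-1.100000)) / (-13.230000 − 9.430000) = -3.300000 − (29.106000)/(-22.660000) = -2.015534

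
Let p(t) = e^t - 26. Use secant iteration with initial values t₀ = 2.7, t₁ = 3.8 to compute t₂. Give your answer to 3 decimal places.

3.110

p(2.7) = -11.12027, p(3.8) = 18.70118
t₂ = 3.80000 − 18.70118·(3.80000 − 2.70000) / (18.70118 − (-11.12027)) = 3.80000 − (20.57130)/(29.82145) = 3.11018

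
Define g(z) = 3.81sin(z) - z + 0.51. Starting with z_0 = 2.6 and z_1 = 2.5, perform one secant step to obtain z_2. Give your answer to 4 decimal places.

g(2.6) = -0.125940, g(2.5) = 0.290179
z_2 = 2.500000 − 0.290179·(2.500000 − 2.600000) / (0.290179 − (-0.125940)) = 2.500000 − (-0.029018)/(0.416119) = 2.569735

2.5697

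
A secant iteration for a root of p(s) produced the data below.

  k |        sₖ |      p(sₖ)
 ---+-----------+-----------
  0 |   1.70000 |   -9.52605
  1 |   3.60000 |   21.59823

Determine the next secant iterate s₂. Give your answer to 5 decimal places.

2.28152

s₂ = 3.60000 − 21.59823·(3.60000 − 1.70000) / (21.59823 − (-9.52605))
   = 3.60000 − (41.0366370)/(31.1242800) = 2.2815233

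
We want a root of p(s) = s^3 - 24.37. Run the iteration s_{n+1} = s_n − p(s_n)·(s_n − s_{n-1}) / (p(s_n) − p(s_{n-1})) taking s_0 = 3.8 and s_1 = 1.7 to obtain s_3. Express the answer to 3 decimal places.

p(3.8) = 30.50200, p(1.7) = -19.45700
s_2 = 1.70000 − (-19.45700)·(1.70000 − 3.80000) / (-19.45700 − 30.50200) = 1.70000 − (40.85970)/(-49.95900) = 2.51786
p(2.51786) = -8.40764
s_3 = 2.51786 − (-8.40764)·(2.51786 − 1.70000) / (-8.40764 − (-19.45700)) = 2.51786 − (-6.87631)/(11.04936) = 3.14019

3.140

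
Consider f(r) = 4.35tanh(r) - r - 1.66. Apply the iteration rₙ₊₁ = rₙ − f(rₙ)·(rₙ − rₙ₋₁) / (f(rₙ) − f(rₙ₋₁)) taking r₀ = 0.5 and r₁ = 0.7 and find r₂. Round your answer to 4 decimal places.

f(0.5) = -0.149790, f(0.7) = 0.269000
r₂ = 0.700000 − 0.269000·(0.700000 − 0.500000) / (0.269000 − (-0.149790)) = 0.700000 − (0.053800)/(0.418790) = 0.571535

0.5715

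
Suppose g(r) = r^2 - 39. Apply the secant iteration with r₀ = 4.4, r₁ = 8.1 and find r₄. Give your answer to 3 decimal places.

6.246

g(4.4) = -19.64000, g(8.1) = 26.61000
r₂ = 8.10000 − 26.61000·(8.10000 − 4.40000) / (26.61000 − (-19.64000)) = 8.10000 − (98.45700)/(46.25000) = 5.97120
g(5.97120) = -3.34477
r₃ = 5.97120 − (-3.34477)·(5.97120 − 8.10000) / (-3.34477 − 26.61000) = 5.97120 − (7.12035)/(-29.95477) = 6.20890
g(6.20890) = -0.44952
r₄ = 6.20890 − (-0.44952)·(6.20890 − 5.97120) / (-0.44952 − (-3.34477)) = 6.20890 − (-0.10685)/(2.89525) = 6.24581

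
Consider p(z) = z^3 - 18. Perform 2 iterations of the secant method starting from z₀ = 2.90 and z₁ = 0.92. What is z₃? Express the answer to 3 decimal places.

2.920

p(2.90) = 6.38900, p(0.92) = -17.22131
z₂ = 0.92000 − (-17.22131)·(0.92000 − 2.90000) / (-17.22131 − 6.38900) = 0.92000 − (34.09820)/(-23.61031) = 2.36421
p(2.36421) = -4.78531
z₃ = 2.36421 − (-4.78531)·(2.36421 − 0.92000) / (-4.78531 − (-17.22131)) = 2.36421 − (-6.91098)/(12.43600) = 2.91993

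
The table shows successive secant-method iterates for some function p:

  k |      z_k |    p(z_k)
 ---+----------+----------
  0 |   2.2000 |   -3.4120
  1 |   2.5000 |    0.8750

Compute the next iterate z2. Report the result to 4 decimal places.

2.4388

z2 = 2.5000 − 0.8750·(2.5000 − 2.2000) / (0.8750 − (-3.4120))
   = 2.5000 − (0.262500)/(4.287000) = 2.438768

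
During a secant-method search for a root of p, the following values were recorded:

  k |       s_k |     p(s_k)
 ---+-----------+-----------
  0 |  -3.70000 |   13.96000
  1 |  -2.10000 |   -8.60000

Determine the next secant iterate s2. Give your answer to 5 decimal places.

-2.70993

s2 = -2.10000 − (-8.60000)·(-2.10000 − (-3.70000)) / (-8.60000 − 13.96000)
   = -2.10000 − (-13.7600000)/(-22.5600000) = -2.7099291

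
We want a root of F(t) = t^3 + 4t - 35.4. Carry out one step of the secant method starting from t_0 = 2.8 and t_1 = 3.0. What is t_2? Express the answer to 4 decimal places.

2.8769

F(2.8) = -2.248000, F(3.0) = 3.600000
t_2 = 3.000000 − 3.600000·(3.000000 − 2.800000) / (3.600000 − (-2.248000)) = 3.000000 − (0.720000)/(5.848000) = 2.876881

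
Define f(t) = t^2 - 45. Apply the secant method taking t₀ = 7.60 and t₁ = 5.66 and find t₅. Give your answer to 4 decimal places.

f(7.60) = 12.760000, f(5.66) = -12.964400
t₂ = 5.660000 − (-12.964400)·(5.660000 − 7.600000) / (-12.964400 − 12.760000) = 5.660000 − (25.150936)/(-25.724400) = 6.637707
f(6.637707) = -0.940841
t₃ = 6.637707 − (-0.940841)·(6.637707 − 5.660000) / (-0.940841 − (-12.964400)) = 6.637707 − (-0.919867)/(12.023559) = 6.714213
f(6.714213) = 0.080653
t₄ = 6.714213 − 0.080653·(6.714213 − 6.637707) / (0.080653 − (-0.940841)) = 6.714213 − (0.006170)/(1.021494) = 6.708172
f(6.708172) = -0.000426
t₅ = 6.708172 − (-0.000426)·(6.708172 − 6.714213) / (-0.000426 − 0.080653) = 6.708172 − (0.000003)/(-0.081079) = 6.708204

6.7082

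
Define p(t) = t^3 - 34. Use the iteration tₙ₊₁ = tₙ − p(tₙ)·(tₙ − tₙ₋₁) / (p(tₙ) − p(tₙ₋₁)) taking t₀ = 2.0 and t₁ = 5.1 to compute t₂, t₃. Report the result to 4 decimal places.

p(2.0) = -26.000000, p(5.1) = 98.651000
t₂ = 5.100000 − 98.651000·(5.100000 − 2.000000) / (98.651000 − (-26.000000)) = 5.100000 − (305.818100)/(124.651000) = 2.646605
p(2.646605) = -15.461801
t₃ = 2.646605 − (-15.461801)·(2.646605 − 5.100000) / (-15.461801 − 98.651000) = 2.646605 − (37.933900)/(-114.112801) = 2.979030

2.6466, 2.9790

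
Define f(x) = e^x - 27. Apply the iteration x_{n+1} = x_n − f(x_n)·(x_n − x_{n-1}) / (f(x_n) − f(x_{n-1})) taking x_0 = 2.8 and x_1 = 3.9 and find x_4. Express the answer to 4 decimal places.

3.2988

f(2.8) = -10.555353, f(3.9) = 22.402449
x_2 = 3.900000 − 22.402449·(3.900000 − 2.800000) / (22.402449 − (-10.555353)) = 3.900000 − (24.642694)/(32.957802) = 3.152296
f(3.152296) = -3.610304
x_3 = 3.152296 − (-3.610304)·(3.152296 − 3.900000) / (-3.610304 − 22.402449) = 3.152296 − (2.699440)/(-26.012753) = 3.256069
f(3.256069) = -1.052655
x_4 = 3.256069 − (-1.052655)·(3.256069 − 3.152296) / (-1.052655 − (-3.610304)) = 3.256069 − (-0.109238)/(2.557649) = 3.298780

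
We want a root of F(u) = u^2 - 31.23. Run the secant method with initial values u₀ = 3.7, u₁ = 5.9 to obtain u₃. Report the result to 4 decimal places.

5.5867

F(3.7) = -17.540000, F(5.9) = 3.580000
u₂ = 5.900000 − 3.580000·(5.900000 − 3.700000) / (3.580000 − (-17.540000)) = 5.900000 − (7.876000)/(21.120000) = 5.527083
F(5.527083) = -0.681350
u₃ = 5.527083 − (-0.681350)·(5.527083 − 5.900000) / (-0.681350 − 3.580000) = 5.527083 − (0.254087)/(-4.261350) = 5.586709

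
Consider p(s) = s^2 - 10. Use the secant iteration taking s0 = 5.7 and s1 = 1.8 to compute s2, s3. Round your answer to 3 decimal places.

p(5.7) = 22.49000, p(1.8) = -6.76000
s2 = 1.80000 − (-6.76000)·(1.80000 − 5.70000) / (-6.76000 − 22.49000) = 1.80000 − (26.36400)/(-29.25000) = 2.70133
p(2.70133) = -2.70280
s3 = 2.70133 − (-2.70280)·(2.70133 − 1.80000) / (-2.70280 − (-6.76000)) = 2.70133 − (-2.43612)/(4.05720) = 3.30178

2.701, 3.302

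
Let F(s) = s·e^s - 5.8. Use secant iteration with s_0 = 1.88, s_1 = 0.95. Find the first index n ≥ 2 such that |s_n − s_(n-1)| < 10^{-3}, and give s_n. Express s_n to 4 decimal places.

n = 6, s_n = 1.4125

F(1.88) = 6.520589, F(0.95) = -3.343576
s_2 = 0.950000 − (-3.343576)·(-0.930000)/(-9.864165) = 1.265235;  |Δ| = 0.315235
F(1.265235) = -1.316105
s_3 = 1.265235 − (-1.316105)·(0.315235)/(2.027471) = 1.469865;  |Δ| = 0.204630
F(1.469865) = 0.591923
s_4 = 1.469865 − 0.591923·(0.204630)/(1.908028) = 1.406383;  |Δ| = 0.063482
F(1.406383) = -0.060318
s_5 = 1.406383 − (-0.060318)·(-0.063482)/(-0.652241) = 1.412253;  |Δ| = 0.005871
F(1.412253) = -0.002423
s_6 = 1.412253 − (-0.002423)·(0.005871)/(0.057895) = 1.412499;  |Δ| = 0.000246
|s_6 − s_5| = 0.000246 < 10^{-3}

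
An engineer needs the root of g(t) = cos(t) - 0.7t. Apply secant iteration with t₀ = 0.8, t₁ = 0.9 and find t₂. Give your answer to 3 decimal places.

0.894

g(0.8) = 0.13671, g(0.9) = -0.00839
t₂ = 0.90000 − (-0.00839)·(0.90000 − 0.80000) / (-0.00839 − 0.13671) = 0.90000 − (-0.00084)/(-0.14510) = 0.89422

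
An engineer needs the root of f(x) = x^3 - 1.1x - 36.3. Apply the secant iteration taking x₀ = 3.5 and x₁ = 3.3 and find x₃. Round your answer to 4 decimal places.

3.4219

f(3.5) = 2.725000, f(3.3) = -3.993000
x₂ = 3.300000 − (-3.993000)·(3.300000 − 3.500000) / (-3.993000 − 2.725000) = 3.300000 − (0.798600)/(-6.718000) = 3.418875
f(3.418875) = -0.098548
x₃ = 3.418875 − (-0.098548)·(3.418875 − 3.300000) / (-0.098548 − (-3.993000)) = 3.418875 − (-0.011715)/(3.894452) = 3.421883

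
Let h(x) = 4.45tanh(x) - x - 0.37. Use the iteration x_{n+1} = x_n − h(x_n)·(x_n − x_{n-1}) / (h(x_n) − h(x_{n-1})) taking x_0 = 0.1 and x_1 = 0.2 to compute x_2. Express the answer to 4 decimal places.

0.1079

h(0.1) = -0.026477, h(0.2) = 0.308320
x_2 = 0.200000 − 0.308320·(0.200000 − 0.100000) / (0.308320 − (-0.026477)) = 0.200000 − (0.030832)/(0.334798) = 0.107908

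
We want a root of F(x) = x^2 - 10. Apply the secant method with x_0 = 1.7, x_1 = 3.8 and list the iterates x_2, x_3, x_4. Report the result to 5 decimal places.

2.99273, 3.14636, 3.16272

F(1.7) = -7.1100000, F(3.8) = 4.4400000
x_2 = 3.8000000 − 4.4400000·(3.8000000 − 1.7000000) / (4.4400000 − (-7.1100000)) = 3.8000000 − (9.3240000)/(11.5500000) = 2.9927273
F(2.9927273) = -1.0435835
x_3 = 2.9927273 − (-1.0435835)·(2.9927273 − 3.8000000) / (-1.0435835 − 4.4400000) = 2.9927273 − (0.8424565)/(-5.4835835) = 3.1463597
F(3.1463597) = -0.1004204
x_4 = 3.1463597 − (-0.1004204)·(3.1463597 − 2.9927273) / (-0.1004204 − (-1.0435835)) = 3.1463597 − (-0.0154278)/(0.9431631) = 3.1627173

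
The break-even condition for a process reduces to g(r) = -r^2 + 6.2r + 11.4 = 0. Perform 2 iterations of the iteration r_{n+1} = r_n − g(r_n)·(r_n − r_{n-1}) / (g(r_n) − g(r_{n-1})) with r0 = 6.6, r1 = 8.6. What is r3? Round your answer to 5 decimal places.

7.67353

g(6.6) = 8.7600000, g(8.6) = -9.2400000
r2 = 8.6000000 − (-9.2400000)·(8.6000000 − 6.6000000) / (-9.2400000 − 8.7600000) = 8.6000000 − (-18.4800000)/(-18.0000000) = 7.5733333
g(7.5733333) = 0.9992889
r3 = 7.5733333 − 0.9992889·(7.5733333 − 8.6000000) / (0.9992889 − (-9.2400000)) = 7.5733333 − (-1.0259366)/(10.2392889) = 7.6735294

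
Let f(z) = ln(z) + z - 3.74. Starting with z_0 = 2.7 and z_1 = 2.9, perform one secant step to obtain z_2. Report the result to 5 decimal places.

f(2.7) = -0.0467482, f(2.9) = 0.2247107
z_2 = 2.9000000 − 0.2247107·(2.9000000 − 2.7000000) / (0.2247107 − (-0.0467482)) = 2.9000000 − (0.0449421)/(0.2714590) = 2.7344422

2.73444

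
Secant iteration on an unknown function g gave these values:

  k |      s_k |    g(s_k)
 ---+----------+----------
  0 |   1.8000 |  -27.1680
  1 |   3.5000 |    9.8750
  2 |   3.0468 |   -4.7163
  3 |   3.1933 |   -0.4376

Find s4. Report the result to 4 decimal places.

3.2083

s4 = 3.1933 − (-0.4376)·(3.1933 − 3.0468) / (-0.4376 − (-4.7163))
   = 3.1933 − (-0.064108)/(4.278700) = 3.208283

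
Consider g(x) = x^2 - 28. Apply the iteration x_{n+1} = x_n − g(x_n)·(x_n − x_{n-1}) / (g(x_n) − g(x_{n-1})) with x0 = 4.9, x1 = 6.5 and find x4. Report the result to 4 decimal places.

5.2915

g(4.9) = -3.990000, g(6.5) = 14.250000
x2 = 6.500000 − 14.250000·(6.500000 − 4.900000) / (14.250000 − (-3.990000)) = 6.500000 − (22.800000)/(18.240000) = 5.250000
g(5.250000) = -0.437500
x3 = 5.250000 − (-0.437500)·(5.250000 − 6.500000) / (-0.437500 − 14.250000) = 5.250000 − (0.546875)/(-14.687500) = 5.287234
g(5.287234) = -0.045156
x4 = 5.287234 − (-0.045156)·(5.287234 − 5.250000) / (-0.045156 − (-0.437500)) = 5.287234 − (-0.001681)/(0.392344) = 5.291519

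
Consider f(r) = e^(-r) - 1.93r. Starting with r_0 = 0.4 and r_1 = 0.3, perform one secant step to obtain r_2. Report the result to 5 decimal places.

f(0.4) = -0.1016800, f(0.3) = 0.1618182
r_2 = 0.3000000 − 0.1618182·(0.3000000 − 0.4000000) / (0.1618182 − (-0.1016800)) = 0.3000000 − (-0.0161818)/(0.2634982) = 0.3614115

0.36141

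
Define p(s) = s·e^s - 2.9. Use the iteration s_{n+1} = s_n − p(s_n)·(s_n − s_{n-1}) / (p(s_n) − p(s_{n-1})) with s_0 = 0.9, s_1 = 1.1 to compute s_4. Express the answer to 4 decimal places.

p(0.9) = -0.686357, p(1.1) = 0.404583
s_2 = 1.100000 − 0.404583·(1.100000 − 0.900000) / (0.404583 − (-0.686357)) = 1.100000 − (0.080917)/(1.090940) = 1.025829
p(1.025829) = -0.038548
s_3 = 1.025829 − (-0.038548)·(1.025829 − 1.100000) / (-0.038548 − 0.404583) = 1.025829 − (0.002859)/(-0.443130) = 1.032281
p(1.032281) = -0.001911
s_4 = 1.032281 − (-0.001911)·(1.032281 − 1.025829) / (-0.001911 − (-0.038548)) = 1.032281 − (-0.000012)/(0.036636) = 1.032617

1.0326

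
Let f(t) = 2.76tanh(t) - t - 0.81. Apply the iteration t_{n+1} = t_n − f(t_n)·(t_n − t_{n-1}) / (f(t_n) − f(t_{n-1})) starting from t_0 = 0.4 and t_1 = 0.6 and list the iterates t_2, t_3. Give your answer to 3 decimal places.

0.538, 0.530

f(0.4) = -0.16134, f(0.6) = 0.07226
t_2 = 0.60000 − 0.07226·(0.60000 − 0.40000) / (0.07226 − (-0.16134)) = 0.60000 − (0.01445)/(0.23360) = 0.53814
f(0.53814) = 0.00861
t_3 = 0.53814 − 0.00861·(0.53814 − 0.60000) / (0.00861 − 0.07226) = 0.53814 − (-0.00053)/(-0.06364) = 0.52976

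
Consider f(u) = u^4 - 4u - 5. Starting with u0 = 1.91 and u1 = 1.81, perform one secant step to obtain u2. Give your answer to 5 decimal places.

f(1.91) = 0.6686336, f(1.81) = -1.5071688
u2 = 1.8100000 − (-1.5071688)·(1.8100000 − 1.9100000) / (-1.5071688 − 0.6686336) = 1.8100000 − (0.1507169)/(-2.1758024) = 1.8792696

1.87927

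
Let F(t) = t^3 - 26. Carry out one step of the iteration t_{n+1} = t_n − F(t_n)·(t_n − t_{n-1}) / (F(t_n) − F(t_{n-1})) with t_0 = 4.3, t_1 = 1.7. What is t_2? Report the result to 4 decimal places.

2.4350

F(4.3) = 53.507000, F(1.7) = -21.087000
t_2 = 1.700000 − (-21.087000)·(1.700000 − 4.300000) / (-21.087000 − 53.507000) = 1.700000 − (54.826200)/(-74.594000) = 2.434995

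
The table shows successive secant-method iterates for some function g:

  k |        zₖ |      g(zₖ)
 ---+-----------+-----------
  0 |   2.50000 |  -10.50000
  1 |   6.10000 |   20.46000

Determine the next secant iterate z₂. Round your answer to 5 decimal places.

3.72093

z₂ = 6.10000 − 20.46000·(6.10000 − 2.50000) / (20.46000 − (-10.50000))
   = 6.10000 − (73.6560000)/(30.9600000) = 3.7209302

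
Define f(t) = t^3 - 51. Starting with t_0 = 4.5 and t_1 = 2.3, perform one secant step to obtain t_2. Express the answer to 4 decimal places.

3.3820

f(4.5) = 40.125000, f(2.3) = -38.833000
t_2 = 2.300000 − (-38.833000)·(2.300000 − 4.500000) / (-38.833000 − 40.125000) = 2.300000 − (85.432600)/(-78.958000) = 3.382001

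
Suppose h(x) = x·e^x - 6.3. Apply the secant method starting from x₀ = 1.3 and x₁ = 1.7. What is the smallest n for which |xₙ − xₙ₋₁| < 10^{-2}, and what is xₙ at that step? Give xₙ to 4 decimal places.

n = 4, xₙ = 1.4613

h(1.3) = -1.529914, h(1.7) = 3.005711
x₂ = 1.700000 − 3.005711·(0.400000)/(4.535625) = 1.434924;  |Δ| = 0.265076
h(1.434924) = -0.274284
x₃ = 1.434924 − (-0.274284)·(-0.265076)/(-3.279995) = 1.457091;  |Δ| = 0.022167
h(1.457091) = -0.044053
x₄ = 1.457091 − (-0.044053)·(0.022167)/(0.230231) = 1.461332;  |Δ| = 0.004241
|x₄ − x₃| = 0.004241 < 10^{-2}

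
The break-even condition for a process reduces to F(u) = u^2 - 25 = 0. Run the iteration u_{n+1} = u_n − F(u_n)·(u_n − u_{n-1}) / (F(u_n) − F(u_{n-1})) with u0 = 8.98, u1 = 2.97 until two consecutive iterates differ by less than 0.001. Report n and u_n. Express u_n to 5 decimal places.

F(8.98) = 55.6404000, F(2.97) = -16.1791000
u2 = 2.9700000 − (-16.1791000)·(-6.0100000)/(-71.8195000) = 4.3238996;  |Δ| = 1.3538996
F(4.3238996) = -6.3038924
u3 = 4.3238996 − (-6.3038924)·(1.3538996)/(9.8752076) = 5.1881687;  |Δ| = 0.8642692
F(5.1881687) = 1.9170948
u4 = 5.1881687 − 1.9170948·(0.8642692)/(8.2209872) = 4.9866253;  |Δ| = 0.2015434
F(4.9866253) = -0.1335680
u5 = 4.9866253 − (-0.1335680)·(-0.2015434)/(-2.0506628) = 4.9997527;  |Δ| = 0.0131273
F(4.9997527) = -0.0024734
u6 = 4.9997527 − (-0.0024734)·(0.0131273)/(0.1310946) = 5.0000003;  |Δ| = 0.0002477
|u6 − u5| = 0.0002477 < 0.001

n = 6, u_n = 5.00000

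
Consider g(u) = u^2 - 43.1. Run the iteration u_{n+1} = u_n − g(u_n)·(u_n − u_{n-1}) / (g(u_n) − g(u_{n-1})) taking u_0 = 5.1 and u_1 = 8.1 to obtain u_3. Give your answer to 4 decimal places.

g(5.1) = -17.090000, g(8.1) = 22.510000
u_2 = 8.100000 − 22.510000·(8.100000 − 5.100000) / (22.510000 − (-17.090000)) = 8.100000 − (67.530000)/(39.600000) = 6.394697
g(6.394697) = -2.207851
u_3 = 6.394697 − (-2.207851)·(6.394697 − 8.100000) / (-2.207851 − 22.510000) = 6.394697 − (3.765054)/(-24.717851) = 6.547018

6.5470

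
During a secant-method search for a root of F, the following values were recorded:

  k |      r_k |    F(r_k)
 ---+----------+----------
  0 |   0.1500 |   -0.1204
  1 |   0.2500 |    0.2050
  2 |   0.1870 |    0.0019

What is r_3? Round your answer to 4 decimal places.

r_3 = 0.1870 − 0.0019·(0.1870 − 0.2500) / (0.0019 − 0.2050)
   = 0.1870 − (-0.000120)/(-0.203100) = 0.186411

0.1864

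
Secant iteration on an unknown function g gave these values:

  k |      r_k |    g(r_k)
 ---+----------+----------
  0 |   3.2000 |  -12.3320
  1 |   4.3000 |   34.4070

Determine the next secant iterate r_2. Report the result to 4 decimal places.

r_2 = 4.3000 − 34.4070·(4.3000 − 3.2000) / (34.4070 − (-12.3320))
   = 4.3000 − (37.847700)/(46.739000) = 3.490233

3.4902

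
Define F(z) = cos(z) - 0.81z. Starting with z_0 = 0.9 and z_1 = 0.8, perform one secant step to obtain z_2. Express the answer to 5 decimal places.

0.83120

F(0.9) = -0.1073900, F(0.8) = 0.0487067
z_2 = 0.8000000 − 0.0487067·(0.8000000 − 0.9000000) / (0.0487067 − (-0.1073900)) = 0.8000000 − (-0.0048707)/(0.1560967) = 0.8312029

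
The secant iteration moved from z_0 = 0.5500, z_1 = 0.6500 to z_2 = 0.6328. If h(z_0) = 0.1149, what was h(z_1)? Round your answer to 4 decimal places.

-0.0239

The secant line through (0.5500, 0.1149) and (0.6500, h(z_1)) crosses zero at z_2 = 0.6328.
So (0.5500, 0.1149), (0.6500, h(z_1)), (0.6328, 0) are collinear:
h(z_1) = 0.1149 · (0.6500 − 0.6328) / (0.5500 − 0.6328) = 0.1149 · (0.017200)/(-0.082800) = -0.023868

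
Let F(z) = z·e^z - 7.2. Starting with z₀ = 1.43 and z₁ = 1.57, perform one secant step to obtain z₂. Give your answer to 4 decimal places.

F(1.43) = -1.224460, F(1.57) = 0.346438
z₂ = 1.570000 − 0.346438·(1.570000 − 1.430000) / (0.346438 − (-1.224460)) = 1.570000 − (0.048501)/(1.570898) = 1.539125

1.5391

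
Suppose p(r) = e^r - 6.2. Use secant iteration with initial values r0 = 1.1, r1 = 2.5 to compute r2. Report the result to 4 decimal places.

p(1.1) = -3.195834, p(2.5) = 5.982494
r2 = 2.500000 − 5.982494·(2.500000 − 1.100000) / (5.982494 − (-3.195834)) = 2.500000 − (8.375492)/(9.178328) = 1.587471

1.5875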